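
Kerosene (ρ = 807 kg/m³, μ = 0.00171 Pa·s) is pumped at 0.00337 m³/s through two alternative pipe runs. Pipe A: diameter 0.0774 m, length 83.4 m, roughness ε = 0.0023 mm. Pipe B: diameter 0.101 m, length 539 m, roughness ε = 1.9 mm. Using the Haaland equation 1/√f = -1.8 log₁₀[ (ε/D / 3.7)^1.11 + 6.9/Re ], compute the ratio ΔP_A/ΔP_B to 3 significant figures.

ΔP_A/ΔP_B ≈ 0.285

Pipe A: V = Q/A = 0.00337/0.004705 = 0.7162 m/s; Re = 2.616e+04; ε/D = 2.97e-05; Haaland → f = 0.02415; ΔP_A = f(L/D)(ρV²/2) = 5386 Pa.
Pipe B: V = Q/A = 0.00337/0.008012 = 0.4206 m/s; Re = 2.005e+04; ε/D = 0.0188; Haaland → f = 0.04952; ΔP_B = f(L/D)(ρV²/2) = 1.887e+04 Pa.
ΔP_A/ΔP_B = 5386/1.887e+04 = 0.285.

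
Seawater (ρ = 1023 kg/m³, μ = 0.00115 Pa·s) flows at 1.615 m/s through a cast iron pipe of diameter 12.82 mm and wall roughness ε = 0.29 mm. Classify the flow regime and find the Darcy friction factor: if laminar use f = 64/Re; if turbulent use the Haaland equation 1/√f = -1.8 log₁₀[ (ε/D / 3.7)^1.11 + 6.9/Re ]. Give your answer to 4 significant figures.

Re = ρVD/μ = 1023·1.615·0.01282/0.00115 = 1.842e+04.
Re > 4000 → turbulent. ε/D = 0.00029/0.01282 = 0.0226; Haaland: 1/√f = -1.8 log₁₀[0.00349 + 0.000375] = 4.343, so f = 0.05301.

f ≈ 0.05301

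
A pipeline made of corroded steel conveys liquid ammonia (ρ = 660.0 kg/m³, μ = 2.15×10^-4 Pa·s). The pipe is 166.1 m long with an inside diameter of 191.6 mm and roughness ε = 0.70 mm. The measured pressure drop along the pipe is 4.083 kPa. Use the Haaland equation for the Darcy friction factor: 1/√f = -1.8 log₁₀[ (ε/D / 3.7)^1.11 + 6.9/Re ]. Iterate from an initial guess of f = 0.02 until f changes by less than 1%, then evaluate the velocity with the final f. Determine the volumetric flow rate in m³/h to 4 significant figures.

Q ≈ 74.12 m³/h

Rearranging Darcy-Weisbach: V = √(2·ΔP·D/(f·L·ρ)). With ε/D = 0.0007/0.1916 = 0.00365, iterate starting from f = 0.02:
  f = 0.02 → V = √(2·4083·0.1916/(0.02·166.1·660)) = 0.8448 m/s; Re = ρVD/μ = 4.969e+05; f → 0.02795
  f = 0.02795 → V = 0.7146 m/s; Re = 4.203e+05; f → 0.02799
Converged (Δf/f < 1%). With the final f = 0.02799: V = √(2·4083·0.1916/(0.02799·166.1·660)) = 0.7141 m/s.
Q = V·A = 0.7141·(π/4·0.1916²) = 0.02059 m³/s = 74.12 m³/h.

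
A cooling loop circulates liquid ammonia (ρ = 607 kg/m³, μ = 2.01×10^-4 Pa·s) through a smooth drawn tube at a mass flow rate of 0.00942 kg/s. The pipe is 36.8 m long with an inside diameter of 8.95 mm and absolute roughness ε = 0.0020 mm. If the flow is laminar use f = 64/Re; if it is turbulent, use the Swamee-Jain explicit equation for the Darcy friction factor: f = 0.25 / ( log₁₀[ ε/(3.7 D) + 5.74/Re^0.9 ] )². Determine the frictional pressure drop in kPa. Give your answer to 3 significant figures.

ΔP ≈ 2.66 kPa

A = πD²/4 = π(0.00895)²/4 = 6.291e-05 m²; mean velocity V = ṁ/(ρA) = 0.00942/(607 · 6.291e-05) = 0.2467 m/s.
Reynolds number Re = ρVD/μ = 607 · 0.2467 · 0.00895 / 0.000201 = 6667.
Re > 4000 → turbulent. Relative roughness ε/D = 2e-06/0.00895 = 0.000223. Swamee-Jain: f = 0.25/(log₁₀[0.000223/3.7 + 5.74/6667^0.9])² = 0.25/(log₁₀[6.04e-05 + 0.00208])² = 0.25/(-2.67)² = 0.03506.
Darcy-Weisbach: ΔP = f(L/D)(ρV²/2) = 0.03506·(36.8/0.00895)·(607·0.2467²/2) = 0.03506·4112·18.47 = 2663 Pa.
ΔP = 2663 Pa = 2.66 kPa.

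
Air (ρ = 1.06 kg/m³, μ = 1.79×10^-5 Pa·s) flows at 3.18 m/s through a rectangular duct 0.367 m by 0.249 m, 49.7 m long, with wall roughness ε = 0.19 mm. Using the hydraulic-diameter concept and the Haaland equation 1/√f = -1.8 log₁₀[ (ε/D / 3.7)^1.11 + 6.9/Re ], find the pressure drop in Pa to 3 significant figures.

Hydraulic diameter D_h = 4A/P = 4·(0.367·0.249)/(2·(0.367+0.249)) = 0.3655/1.232 = 0.2967 m.
Re = ρVD_h/μ = 1.06·3.18·0.2967/1.79e-05 = 5.587e+04.
ε/D_h = 0.00019/0.2967 = 0.00064; Haaland gives 1/√f = -1.8 log₁₀[6.67e-05+0.000123] = 6.697, so f = 0.0223.
ΔP = f(L/D_h)(ρV²/2) = 0.0223·49.7/0.2967·5.36 = 20.02 Pa.

ΔP ≈ 20.0 Pa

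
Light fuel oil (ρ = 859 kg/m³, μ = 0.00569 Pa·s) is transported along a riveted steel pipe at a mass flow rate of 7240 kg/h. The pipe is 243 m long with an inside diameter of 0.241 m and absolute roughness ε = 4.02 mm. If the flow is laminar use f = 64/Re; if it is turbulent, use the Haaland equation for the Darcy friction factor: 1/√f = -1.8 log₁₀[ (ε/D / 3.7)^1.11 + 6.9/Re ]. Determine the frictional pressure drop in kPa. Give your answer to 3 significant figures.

ΔP ≈ 0.0391 kPa

ṁ = 7240 kg/h = 7240/3600 = 2.011 kg/s.
A = πD²/4 = π(0.241)²/4 = 0.04562 m²; mean velocity V = ṁ/(ρA) = 2.011/(859 · 0.04562) = 0.05132 m/s.
Reynolds number Re = ρVD/μ = 859 · 0.05132 · 0.241 / 0.00569 = 1867.
Re < 2300 → laminar flow, so f = 64/Re = 64/1867 = 0.03427 (the turbulent correlation is not needed).
Darcy-Weisbach: ΔP = f(L/D)(ρV²/2) = 0.03427·(243/0.241)·(859·0.05132²/2) = 0.03427·1008·1.131 = 39.1 Pa.
ΔP = 39.1 Pa = 0.0391 kPa.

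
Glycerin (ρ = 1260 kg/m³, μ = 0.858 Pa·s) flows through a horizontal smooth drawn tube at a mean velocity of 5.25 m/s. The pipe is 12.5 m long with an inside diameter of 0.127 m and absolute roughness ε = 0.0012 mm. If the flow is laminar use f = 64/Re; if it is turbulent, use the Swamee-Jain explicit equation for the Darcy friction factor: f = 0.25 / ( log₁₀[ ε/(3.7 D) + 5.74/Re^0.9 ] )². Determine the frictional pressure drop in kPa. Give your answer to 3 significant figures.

ΔP ≈ 112 kPa

Reynolds number Re = ρVD/μ = 1260 · 5.25 · 0.127 / 0.858 = 979.1.
Re < 2300 → laminar flow, so f = 64/Re = 64/979.1 = 0.06536 (the turbulent correlation is not needed).
Darcy-Weisbach: ΔP = f(L/D)(ρV²/2) = 0.06536·(12.5/0.127)·(1260·5.25²/2) = 0.06536·98.43·1.736e+04 = 1.117e+05 Pa.
ΔP = 1.117e+05 Pa = 112 kPa.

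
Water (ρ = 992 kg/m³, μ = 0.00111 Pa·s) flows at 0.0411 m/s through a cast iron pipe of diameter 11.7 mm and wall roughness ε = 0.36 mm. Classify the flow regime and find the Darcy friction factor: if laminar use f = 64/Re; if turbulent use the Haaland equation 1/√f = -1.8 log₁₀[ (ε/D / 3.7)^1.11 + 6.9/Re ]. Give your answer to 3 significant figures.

f ≈ 0.149

Re = ρVD/μ = 992·0.0411·0.0117/0.00111 = 429.8.
Re < 2300 → laminar, so f = 64/Re = 0.1489 (roughness is irrelevant in laminar flow).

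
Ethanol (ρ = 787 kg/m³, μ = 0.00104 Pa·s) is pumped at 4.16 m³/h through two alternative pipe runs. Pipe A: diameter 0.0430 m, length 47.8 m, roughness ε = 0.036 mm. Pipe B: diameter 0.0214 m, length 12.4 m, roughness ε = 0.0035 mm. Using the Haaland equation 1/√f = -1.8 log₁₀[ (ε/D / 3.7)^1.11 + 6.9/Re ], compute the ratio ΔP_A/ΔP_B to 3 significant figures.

Pipe A: V = Q/A = 0.001156/0.001452 = 0.7957 m/s; Re = 2.589e+04; ε/D = 0.000837; Haaland → f = 0.02596; ΔP_A = f(L/D)(ρV²/2) = 7190 Pa.
Pipe B: V = Q/A = 0.001156/0.0003597 = 3.213 m/s; Re = 5.203e+04; ε/D = 0.000164; Haaland → f = 0.02102; ΔP_B = f(L/D)(ρV²/2) = 4.947e+04 Pa.
ΔP_A/ΔP_B = 7190/4.947e+04 = 0.145.

ΔP_A/ΔP_B ≈ 0.145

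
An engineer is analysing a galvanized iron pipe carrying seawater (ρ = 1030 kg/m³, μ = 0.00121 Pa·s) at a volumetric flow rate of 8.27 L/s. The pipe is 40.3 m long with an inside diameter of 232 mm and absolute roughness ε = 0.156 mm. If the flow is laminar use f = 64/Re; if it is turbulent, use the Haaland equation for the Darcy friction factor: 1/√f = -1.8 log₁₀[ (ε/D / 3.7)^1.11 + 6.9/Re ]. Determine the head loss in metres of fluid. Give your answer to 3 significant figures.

h_f ≈ 0.00805 m

Q = 8.27 L/s = 8.27/1000 = 0.00827 m³/s.
Cross-sectional area A = πD²/4 = π(0.232)²/4 = 0.04227 m²; mean velocity V = Q/A = 0.00827/0.04227 = 0.1956 m/s.
Reynolds number Re = ρVD/μ = 1030 · 0.1956 · 0.232 / 0.00121 = 3.863e+04.
Re > 4000 → turbulent. Relative roughness ε/D = 0.000156/0.232 = 0.000672. Haaland: 1/√f = -1.8 log₁₀[(0.000672/3.7)^1.11 + 6.9/3.863e+04] = -1.8 log₁₀[7.05e-05 + 0.000179] = 6.487, so f = 0.02377.
Darcy-Weisbach: ΔP = f(L/D)(ρV²/2) = 0.02377·(40.3/0.232)·(1030·0.1956²/2) = 0.02377·173.7·19.71 = 81.37 Pa.
Head loss h_f = ΔP/(ρg) = 81.37/(1030·9.81) = 0.00805 m.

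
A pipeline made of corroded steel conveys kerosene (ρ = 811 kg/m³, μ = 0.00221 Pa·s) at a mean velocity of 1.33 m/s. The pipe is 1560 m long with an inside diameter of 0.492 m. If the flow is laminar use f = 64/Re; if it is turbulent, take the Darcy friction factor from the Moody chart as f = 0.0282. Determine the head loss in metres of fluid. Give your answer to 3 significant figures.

Reynolds number Re = ρVD/μ = 811 · 1.33 · 0.492 / 0.00221 = 2.401e+05.
Re > 4000 → turbulent; use the Moody-chart value f = 0.0282.
Darcy-Weisbach: ΔP = f(L/D)(ρV²/2) = 0.0282·(1560/0.492)·(811·1.33²/2) = 0.0282·3171·717.3 = 6.414e+04 Pa.
Head loss h_f = ΔP/(ρg) = 6.414e+04/(811·9.81) = 8.06 m.

h_f ≈ 8.06 m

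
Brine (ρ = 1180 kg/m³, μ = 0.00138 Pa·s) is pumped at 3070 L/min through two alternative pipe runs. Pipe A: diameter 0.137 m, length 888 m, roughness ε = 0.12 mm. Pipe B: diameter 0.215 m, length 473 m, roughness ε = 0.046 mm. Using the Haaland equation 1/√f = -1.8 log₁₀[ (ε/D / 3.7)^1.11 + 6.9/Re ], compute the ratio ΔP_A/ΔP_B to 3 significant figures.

Pipe A: V = Q/A = 0.05117/0.01474 = 3.471 m/s; Re = 4.066e+05; ε/D = 0.000876; Haaland → f = 0.01975; ΔP_A = f(L/D)(ρV²/2) = 9.101e+05 Pa.
Pipe B: V = Q/A = 0.05117/0.03631 = 1.409 m/s; Re = 2.591e+05; ε/D = 0.000214; Haaland → f = 0.01644; ΔP_B = f(L/D)(ρV²/2) = 4.237e+04 Pa.
ΔP_A/ΔP_B = 9.101e+05/4.237e+04 = 21.5.

ΔP_A/ΔP_B ≈ 21.5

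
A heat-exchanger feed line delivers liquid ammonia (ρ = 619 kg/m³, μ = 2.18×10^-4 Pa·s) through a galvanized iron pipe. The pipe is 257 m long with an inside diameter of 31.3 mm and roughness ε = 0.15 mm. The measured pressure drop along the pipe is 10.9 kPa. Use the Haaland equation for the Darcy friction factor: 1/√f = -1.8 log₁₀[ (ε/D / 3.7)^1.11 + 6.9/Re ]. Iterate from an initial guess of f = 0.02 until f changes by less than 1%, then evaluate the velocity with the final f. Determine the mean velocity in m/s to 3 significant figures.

Rearranging Darcy-Weisbach: V = √(2·ΔP·D/(f·L·ρ)). With ε/D = 0.00015/0.0313 = 0.00479, iterate starting from f = 0.02:
  f = 0.02 → V = √(2·1.09e+04·0.0313/(0.02·257·619)) = 0.4631 m/s; Re = ρVD/μ = 4.116e+04; f → 0.03208
  f = 0.03208 → V = 0.3657 m/s; Re = 3.25e+04; f → 0.03258
  f = 0.03258 → V = 0.3629 m/s; Re = 3.225e+04; f → 0.0326
Converged (Δf/f < 1%). With the final f = 0.0326: V = √(2·1.09e+04·0.0313/(0.0326·257·619)) = 0.3627 m/s.

V ≈ 0.363 m/s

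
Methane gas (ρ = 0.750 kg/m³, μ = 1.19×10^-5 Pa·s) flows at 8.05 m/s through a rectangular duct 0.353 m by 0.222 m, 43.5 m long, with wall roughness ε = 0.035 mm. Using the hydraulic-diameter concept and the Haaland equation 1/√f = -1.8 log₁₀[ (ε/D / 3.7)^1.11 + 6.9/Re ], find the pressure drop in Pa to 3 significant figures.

ΔP ≈ 67.4 Pa

Hydraulic diameter D_h = 4A/P = 4·(0.353·0.222)/(2·(0.353+0.222)) = 0.3135/1.15 = 0.2726 m.
Re = ρVD_h/μ = 0.75·8.05·0.2726/1.19e-05 = 1.383e+05.
ε/D_h = 3.5e-05/0.2726 = 0.000128; Haaland gives 1/√f = -1.8 log₁₀[1.12e-05+4.99e-05] = 7.585, so f = 0.01738.
ΔP = f(L/D_h)(ρV²/2) = 0.01738·43.5/0.2726·24.3 = 67.41 Pa.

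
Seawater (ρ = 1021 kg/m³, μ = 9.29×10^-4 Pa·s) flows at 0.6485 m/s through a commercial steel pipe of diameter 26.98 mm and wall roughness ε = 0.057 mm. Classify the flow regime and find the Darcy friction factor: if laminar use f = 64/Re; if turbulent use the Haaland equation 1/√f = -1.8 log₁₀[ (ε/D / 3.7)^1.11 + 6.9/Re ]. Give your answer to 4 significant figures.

Re = ρVD/μ = 1021·0.6485·0.02698/0.000929 = 1.923e+04.
Re > 4000 → turbulent. ε/D = 5.7e-05/0.02698 = 0.00211; Haaland: 1/√f = -1.8 log₁₀[0.000251 + 0.000359] = 5.786, so f = 0.02987.

f ≈ 0.02987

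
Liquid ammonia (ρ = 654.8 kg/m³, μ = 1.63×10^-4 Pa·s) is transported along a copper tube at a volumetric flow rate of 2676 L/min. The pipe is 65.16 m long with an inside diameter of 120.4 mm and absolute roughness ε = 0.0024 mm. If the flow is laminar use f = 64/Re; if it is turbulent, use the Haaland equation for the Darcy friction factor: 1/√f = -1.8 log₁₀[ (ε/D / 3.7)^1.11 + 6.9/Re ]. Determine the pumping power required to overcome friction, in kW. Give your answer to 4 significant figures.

P ≈ 1.335 kW

Q = 2676 L/min = 2676/60000 = 0.0446 m³/s.
Cross-sectional area A = πD²/4 = π(0.1204)²/4 = 0.01139 m²; mean velocity V = Q/A = 0.0446/0.01139 = 3.917 m/s.
Reynolds number Re = ρVD/μ = 654.8 · 3.917 · 0.1204 / 0.000163 = 1.895e+06.
Re > 4000 → turbulent. Relative roughness ε/D = 2.4e-06/0.1204 = 1.99e-05. Haaland: 1/√f = -1.8 log₁₀[(1.99e-05/3.7)^1.11 + 6.9/1.895e+06] = -1.8 log₁₀[1.42e-06 + 3.64e-06] = 9.532, so f = 0.011.
Darcy-Weisbach: ΔP = f(L/D)(ρV²/2) = 0.011·(65.16/0.1204)·(654.8·3.917²/2) = 0.011·541.2·5024 = 2.992e+04 Pa.
Pumping power P = QΔP = 0.0446·2.992e+04 = 1334.6 W = 1.335 kW.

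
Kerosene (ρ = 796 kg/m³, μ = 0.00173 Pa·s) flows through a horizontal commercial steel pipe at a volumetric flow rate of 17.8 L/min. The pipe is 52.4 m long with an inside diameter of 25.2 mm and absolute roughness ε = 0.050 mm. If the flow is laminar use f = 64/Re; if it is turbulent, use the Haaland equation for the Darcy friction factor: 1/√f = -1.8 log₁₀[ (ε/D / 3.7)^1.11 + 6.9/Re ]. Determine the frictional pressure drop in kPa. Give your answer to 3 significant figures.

ΔP ≈ 10.7 kPa

Q = 17.8 L/min = 17.8/60000 = 0.0002967 m³/s.
Cross-sectional area A = πD²/4 = π(0.0252)²/4 = 0.0004988 m²; mean velocity V = Q/A = 0.0002967/0.0004988 = 0.5948 m/s.
Reynolds number Re = ρVD/μ = 796 · 0.5948 · 0.0252 / 0.00173 = 6897.
Re > 4000 → turbulent. Relative roughness ε/D = 5e-05/0.0252 = 0.00198. Haaland: 1/√f = -1.8 log₁₀[(0.00198/3.7)^1.11 + 6.9/6897] = -1.8 log₁₀[0.000234 + 0.001] = 5.235, so f = 0.03649.
Darcy-Weisbach: ΔP = f(L/D)(ρV²/2) = 0.03649·(52.4/0.0252)·(796·0.5948²/2) = 0.03649·2079·140.8 = 1.068e+04 Pa.
ΔP = 1.068e+04 Pa = 10.7 kPa.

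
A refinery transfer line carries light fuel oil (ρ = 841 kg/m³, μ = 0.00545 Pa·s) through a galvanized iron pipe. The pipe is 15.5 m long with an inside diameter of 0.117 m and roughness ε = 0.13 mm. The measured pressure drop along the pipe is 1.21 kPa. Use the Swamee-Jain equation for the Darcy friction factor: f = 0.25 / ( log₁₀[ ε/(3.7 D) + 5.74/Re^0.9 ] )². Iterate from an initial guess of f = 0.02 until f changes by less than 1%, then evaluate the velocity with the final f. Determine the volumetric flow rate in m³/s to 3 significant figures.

Q ≈ 0.00917 m³/s

Rearranging Darcy-Weisbach: V = √(2·ΔP·D/(f·L·ρ)). With ε/D = 0.00013/0.117 = 0.00111, iterate starting from f = 0.02:
  f = 0.02 → V = √(2·1210·0.117/(0.02·15.5·841)) = 1.042 m/s; Re = ρVD/μ = 1.882e+04; f → 0.02869
  f = 0.02869 → V = 0.8702 m/s; Re = 1.571e+04; f → 0.02974
  f = 0.02974 → V = 0.8546 m/s; Re = 1.543e+04; f → 0.02985
Converged (Δf/f < 1%). With the final f = 0.02985: V = √(2·1210·0.117/(0.02985·15.5·841)) = 0.8531 m/s.
Q = V·A = 0.8531·(π/4·0.117²) = 0.009172 m³/s = 0.00917 m³/s.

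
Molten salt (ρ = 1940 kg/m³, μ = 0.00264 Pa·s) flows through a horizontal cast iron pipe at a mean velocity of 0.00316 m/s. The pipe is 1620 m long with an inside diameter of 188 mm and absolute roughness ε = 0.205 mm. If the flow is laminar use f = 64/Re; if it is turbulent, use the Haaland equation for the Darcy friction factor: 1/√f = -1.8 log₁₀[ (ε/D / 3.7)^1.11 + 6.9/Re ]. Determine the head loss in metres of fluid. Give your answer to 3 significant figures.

h_f ≈ 6.43×10^-4 m

Reynolds number Re = ρVD/μ = 1940 · 0.00316 · 0.188 / 0.00264 = 436.6.
Re < 2300 → laminar flow, so f = 64/Re = 64/436.6 = 0.1466 (the turbulent correlation is not needed).
Darcy-Weisbach: ΔP = f(L/D)(ρV²/2) = 0.1466·(1620/0.188)·(1940·0.00316²/2) = 0.1466·8617·0.009686 = 12.24 Pa.
Head loss h_f = ΔP/(ρg) = 12.24/(1940·9.81) = 6.43×10^-4 m.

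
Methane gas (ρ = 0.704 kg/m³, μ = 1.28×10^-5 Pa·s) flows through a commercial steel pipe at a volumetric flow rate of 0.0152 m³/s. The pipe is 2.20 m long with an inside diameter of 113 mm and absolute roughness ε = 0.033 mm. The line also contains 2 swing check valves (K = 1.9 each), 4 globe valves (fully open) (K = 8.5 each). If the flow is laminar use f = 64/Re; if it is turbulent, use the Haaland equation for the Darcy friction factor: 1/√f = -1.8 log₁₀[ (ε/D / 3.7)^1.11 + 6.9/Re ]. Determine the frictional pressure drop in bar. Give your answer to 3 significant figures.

ΔP ≈ 3.11×10^-4 bar

Cross-sectional area A = πD²/4 = π(0.113)²/4 = 0.01003 m²; mean velocity V = Q/A = 0.0152/0.01003 = 1.516 m/s.
Reynolds number Re = ρVD/μ = 0.704 · 1.516 · 0.113 / 1.28e-05 = 9420.
Re > 4000 → turbulent. Relative roughness ε/D = 3.3e-05/0.113 = 0.000292. Haaland: 1/√f = -1.8 log₁₀[(0.000292/3.7)^1.11 + 6.9/9420] = -1.8 log₁₀[2.79e-05 + 0.000733] = 5.614, so f = 0.03173.
Total minor-loss coefficient ΣK = 2·1.9 + 4·8.5 = 37.8.
ΔP = [f·L/D + ΣK]·(ρV²/2) = [0.03173·2.2/0.113 + 37.8]·(0.704·1.516²/2) = [0.6177 + 37.8]·0.8086 = 31.06 Pa.
ΔP = 31.06 Pa = 3.11×10^-4 bar.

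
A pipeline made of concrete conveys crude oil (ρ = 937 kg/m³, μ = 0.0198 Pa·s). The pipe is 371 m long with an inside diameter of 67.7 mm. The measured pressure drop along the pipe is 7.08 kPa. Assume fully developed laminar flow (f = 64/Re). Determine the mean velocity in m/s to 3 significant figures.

V ≈ 0.138 m/s

For laminar flow, f = 64/Re with Re = ρVD/μ, so Darcy-Weisbach reduces to ΔP = 32μLV/D². Solving for V: V = ΔP·D²/(32μL) = 7080·(0.0677)²/(32·0.0198·371) = 0.138 m/s.
Check: Re = ρVD/μ = 937·0.138·0.0677/0.0198 = 442.3 < 2300, so the laminar assumption holds.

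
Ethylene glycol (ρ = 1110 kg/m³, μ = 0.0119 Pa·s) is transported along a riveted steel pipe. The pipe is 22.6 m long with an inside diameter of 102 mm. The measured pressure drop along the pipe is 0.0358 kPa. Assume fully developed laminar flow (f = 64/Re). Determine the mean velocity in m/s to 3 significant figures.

V ≈ 0.0433 m/s

For laminar flow, f = 64/Re with Re = ρVD/μ, so Darcy-Weisbach reduces to ΔP = 32μLV/D². Solving for V: V = ΔP·D²/(32μL) = 35.8·(0.102)²/(32·0.0119·22.6) = 0.04328 m/s.
Check: Re = ρVD/μ = 1110·0.04328·0.102/0.0119 = 411.8 < 2300, so the laminar assumption holds.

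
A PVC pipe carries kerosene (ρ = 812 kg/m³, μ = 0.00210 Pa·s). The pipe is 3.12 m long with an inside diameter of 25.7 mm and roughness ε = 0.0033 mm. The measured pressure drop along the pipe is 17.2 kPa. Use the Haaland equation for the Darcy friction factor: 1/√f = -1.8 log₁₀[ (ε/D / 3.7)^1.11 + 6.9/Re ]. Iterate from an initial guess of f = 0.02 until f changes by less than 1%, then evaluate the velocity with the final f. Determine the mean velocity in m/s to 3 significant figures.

Rearranging Darcy-Weisbach: V = √(2·ΔP·D/(f·L·ρ)). With ε/D = 3.3e-06/0.0257 = 0.000128, iterate starting from f = 0.02:
  f = 0.02 → V = √(2·1.72e+04·0.0257/(0.02·3.12·812)) = 4.177 m/s; Re = ρVD/μ = 4.151e+04; f → 0.02194
  f = 0.02194 → V = 3.988 m/s; Re = 3.963e+04; f → 0.02216
  f = 0.02216 → V = 3.968 m/s; Re = 3.944e+04; f → 0.02218
Converged (Δf/f < 1%). With the final f = 0.02218: V = √(2·1.72e+04·0.0257/(0.02218·3.12·812)) = 3.966 m/s.

V ≈ 3.97 m/s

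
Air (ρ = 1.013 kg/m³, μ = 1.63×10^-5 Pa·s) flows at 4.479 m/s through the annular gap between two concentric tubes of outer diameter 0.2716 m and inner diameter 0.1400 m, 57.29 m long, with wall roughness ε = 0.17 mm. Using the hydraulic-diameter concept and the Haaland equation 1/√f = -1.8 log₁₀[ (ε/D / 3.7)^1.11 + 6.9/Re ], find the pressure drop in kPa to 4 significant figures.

Hydraulic diameter D_h = 4A/P = D_o - D_i = 0.2716 - 0.14 = 0.1316 m.
Re = ρVD_h/μ = 1.013·4.479·0.1316/1.63e-05 = 3.663e+04.
ε/D_h = 0.00017/0.1316 = 0.00129; Haaland gives 1/√f = -1.8 log₁₀[0.000145+0.000188] = 6.258, so f = 0.02554.
ΔP = f(L/D_h)(ρV²/2) = 0.02554·57.29/0.1316·10.16 = 113 Pa.
ΔP = 0.1130 kPa.

ΔP ≈ 0.1130 kPa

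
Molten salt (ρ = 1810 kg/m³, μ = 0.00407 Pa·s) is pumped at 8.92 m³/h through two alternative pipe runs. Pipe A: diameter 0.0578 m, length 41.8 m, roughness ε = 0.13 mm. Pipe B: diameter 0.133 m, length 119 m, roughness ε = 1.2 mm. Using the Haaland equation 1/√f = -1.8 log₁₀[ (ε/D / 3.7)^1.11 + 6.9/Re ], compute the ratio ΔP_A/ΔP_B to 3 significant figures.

Pipe A: V = Q/A = 0.002478/0.002624 = 0.9443 m/s; Re = 2.427e+04; ε/D = 0.00225; Haaland → f = 0.0291; ΔP_A = f(L/D)(ρV²/2) = 1.698e+04 Pa.
Pipe B: V = Q/A = 0.002478/0.01389 = 0.1783 m/s; Re = 1.055e+04; ε/D = 0.00902; Haaland → f = 0.04176; ΔP_B = f(L/D)(ρV²/2) = 1076 Pa.
ΔP_A/ΔP_B = 1.698e+04/1076 = 15.8.

ΔP_A/ΔP_B ≈ 15.8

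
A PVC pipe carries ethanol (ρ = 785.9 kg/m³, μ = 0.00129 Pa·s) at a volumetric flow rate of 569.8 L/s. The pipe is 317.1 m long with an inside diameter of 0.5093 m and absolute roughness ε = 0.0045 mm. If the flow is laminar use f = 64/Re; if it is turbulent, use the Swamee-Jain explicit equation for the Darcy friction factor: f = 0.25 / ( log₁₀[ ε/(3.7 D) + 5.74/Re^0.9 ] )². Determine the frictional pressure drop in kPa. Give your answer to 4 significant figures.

ΔP ≈ 23.14 kPa

Q = 569.8 L/s = 569.8/1000 = 0.5698 m³/s.
Cross-sectional area A = πD²/4 = π(0.5093)²/4 = 0.2037 m²; mean velocity V = Q/A = 0.5698/0.2037 = 2.797 m/s.
Reynolds number Re = ρVD/μ = 785.9 · 2.797 · 0.5093 / 0.00129 = 8.678e+05.
Re > 4000 → turbulent. Relative roughness ε/D = 4.5e-06/0.5093 = 8.84e-06. Swamee-Jain: f = 0.25/(log₁₀[8.84e-06/3.7 + 5.74/8.678e+05^0.9])² = 0.25/(log₁₀[2.39e-06 + 2.6e-05])² = 0.25/(-4.547)² = 0.01209.
Darcy-Weisbach: ΔP = f(L/D)(ρV²/2) = 0.01209·(317.1/0.5093)·(785.9·2.797²/2) = 0.01209·622.6·3074 = 2.314e+04 Pa.
ΔP = 2.314e+04 Pa = 23.14 kPa.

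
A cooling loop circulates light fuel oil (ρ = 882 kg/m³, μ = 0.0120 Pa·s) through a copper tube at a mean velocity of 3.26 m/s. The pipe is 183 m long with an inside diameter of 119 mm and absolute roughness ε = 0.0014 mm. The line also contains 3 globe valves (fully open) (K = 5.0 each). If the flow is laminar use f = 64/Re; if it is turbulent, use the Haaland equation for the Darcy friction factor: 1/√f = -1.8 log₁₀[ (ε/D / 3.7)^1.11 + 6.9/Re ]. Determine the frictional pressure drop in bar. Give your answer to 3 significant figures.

Reynolds number Re = ρVD/μ = 882 · 3.26 · 0.119 / 0.012 = 2.851e+04.
Re > 4000 → turbulent. Relative roughness ε/D = 1.4e-06/0.119 = 1.18e-05. Haaland: 1/√f = -1.8 log₁₀[(1.18e-05/3.7)^1.11 + 6.9/2.851e+04] = -1.8 log₁₀[7.9e-07 + 0.000242] = 6.507, so f = 0.02362.
Total minor-loss coefficient ΣK = 3·5 = 15.
ΔP = [f·L/D + ΣK]·(ρV²/2) = [0.02362·183/0.119 + 15]·(882·3.26²/2) = [36.32 + 15]·4687 = 2.405e+05 Pa.
ΔP = 2.405e+05 Pa = 2.41 bar.

ΔP ≈ 2.41 bar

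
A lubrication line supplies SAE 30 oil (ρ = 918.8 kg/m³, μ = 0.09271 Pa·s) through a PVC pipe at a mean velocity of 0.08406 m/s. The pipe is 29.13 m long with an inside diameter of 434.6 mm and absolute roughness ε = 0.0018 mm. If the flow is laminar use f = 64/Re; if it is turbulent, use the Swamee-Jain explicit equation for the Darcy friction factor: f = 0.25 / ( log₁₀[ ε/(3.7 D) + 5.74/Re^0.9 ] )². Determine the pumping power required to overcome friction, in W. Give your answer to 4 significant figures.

Reynolds number Re = ρVD/μ = 918.8 · 0.08406 · 0.4346 / 0.0927 = 362.1.
Re < 2300 → laminar flow, so f = 64/Re = 64/362.1 = 0.1768 (the turbulent correlation is not needed).
Darcy-Weisbach: ΔP = f(L/D)(ρV²/2) = 0.1768·(29.13/0.4346)·(918.8·0.08406²/2) = 0.1768·67.03·3.246 = 38.46 Pa.
Q = V·A = 0.08406·0.1483 = 0.01247 m³/s.
Pumping power P = QΔP = 0.01247·38.46 = 0.47961 W = 0.4796 W.

P ≈ 0.4796 W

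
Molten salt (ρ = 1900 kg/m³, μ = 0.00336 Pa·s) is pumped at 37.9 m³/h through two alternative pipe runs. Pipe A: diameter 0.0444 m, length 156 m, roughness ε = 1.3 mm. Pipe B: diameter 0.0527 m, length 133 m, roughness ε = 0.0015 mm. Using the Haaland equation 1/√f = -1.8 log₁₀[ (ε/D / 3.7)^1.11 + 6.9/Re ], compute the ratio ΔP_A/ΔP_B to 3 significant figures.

ΔP_A/ΔP_B ≈ 9.42

Pipe A: V = Q/A = 0.01053/0.001548 = 6.8 m/s; Re = 1.707e+05; ε/D = 0.0293; Haaland → f = 0.0569; ΔP_A = f(L/D)(ρV²/2) = 8.781e+06 Pa.
Pipe B: V = Q/A = 0.01053/0.002181 = 4.826 m/s; Re = 1.438e+05; ε/D = 2.85e-05; Haaland → f = 0.01669; ΔP_B = f(L/D)(ρV²/2) = 9.321e+05 Pa.
ΔP_A/ΔP_B = 8.781e+06/9.321e+05 = 9.42.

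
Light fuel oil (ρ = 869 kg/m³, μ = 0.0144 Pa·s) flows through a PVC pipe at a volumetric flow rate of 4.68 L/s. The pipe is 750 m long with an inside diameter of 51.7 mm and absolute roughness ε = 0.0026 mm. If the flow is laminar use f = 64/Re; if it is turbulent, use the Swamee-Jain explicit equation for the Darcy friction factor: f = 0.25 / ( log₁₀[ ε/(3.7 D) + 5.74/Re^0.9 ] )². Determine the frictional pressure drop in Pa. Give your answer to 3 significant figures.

ΔP ≈ 1.08×10^6 Pa

Q = 4.68 L/s = 4.68/1000 = 0.00468 m³/s.
Cross-sectional area A = πD²/4 = π(0.0517)²/4 = 0.002099 m²; mean velocity V = Q/A = 0.00468/0.002099 = 2.229 m/s.
Reynolds number Re = ρVD/μ = 869 · 2.229 · 0.0517 / 0.0144 = 6955.
Re > 4000 → turbulent. Relative roughness ε/D = 2.6e-06/0.0517 = 5.03e-05. Swamee-Jain: f = 0.25/(log₁₀[5.03e-05/3.7 + 5.74/6955^0.9])² = 0.25/(log₁₀[1.36e-05 + 0.002])² = 0.25/(-2.696)² = 0.03439.
Darcy-Weisbach: ΔP = f(L/D)(ρV²/2) = 0.03439·(750/0.0517)·(869·2.229²/2) = 0.03439·1.451e+04·2159 = 1.077e+06 Pa.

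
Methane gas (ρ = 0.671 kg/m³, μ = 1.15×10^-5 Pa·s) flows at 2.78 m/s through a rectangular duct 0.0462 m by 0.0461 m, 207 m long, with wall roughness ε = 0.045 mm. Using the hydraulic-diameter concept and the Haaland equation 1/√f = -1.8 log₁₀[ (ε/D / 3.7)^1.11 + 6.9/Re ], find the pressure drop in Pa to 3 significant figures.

ΔP ≈ 402 Pa

Hydraulic diameter D_h = 4A/P = 4·(0.0462·0.0461)/(2·(0.0462+0.0461)) = 0.008519/0.1846 = 0.04615 m.
Re = ρVD_h/μ = 0.671·2.78·0.04615/1.15e-05 = 7486.
ε/D_h = 4.5e-05/0.04615 = 0.000975; Haaland gives 1/√f = -1.8 log₁₀[0.000106+0.000922] = 5.378, so f = 0.03457.
ΔP = f(L/D_h)(ρV²/2) = 0.03457·207/0.04615·2.593 = 402.1 Pa.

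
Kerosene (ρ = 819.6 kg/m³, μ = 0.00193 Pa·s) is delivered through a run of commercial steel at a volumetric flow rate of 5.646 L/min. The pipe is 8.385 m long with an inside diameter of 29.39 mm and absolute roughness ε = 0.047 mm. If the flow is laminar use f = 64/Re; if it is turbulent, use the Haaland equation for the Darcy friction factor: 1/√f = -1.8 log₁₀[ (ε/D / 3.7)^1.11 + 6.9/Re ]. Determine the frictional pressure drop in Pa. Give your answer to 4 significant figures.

Q = 5.646 L/min = 5.646/60000 = 9.41e-05 m³/s.
Cross-sectional area A = πD²/4 = π(0.02939)²/4 = 0.0006784 m²; mean velocity V = Q/A = 9.41e-05/0.0006784 = 0.1387 m/s.
Reynolds number Re = ρVD/μ = 819.6 · 0.1387 · 0.02939 / 0.00193 = 1731.
Re < 2300 → laminar flow, so f = 64/Re = 64/1731 = 0.03697 (the turbulent correlation is not needed).
Darcy-Weisbach: ΔP = f(L/D)(ρV²/2) = 0.03697·(8.385/0.02939)·(819.6·0.1387²/2) = 0.03697·285.3·7.884 = 83.16 Pa.

ΔP ≈ 83.16 Pa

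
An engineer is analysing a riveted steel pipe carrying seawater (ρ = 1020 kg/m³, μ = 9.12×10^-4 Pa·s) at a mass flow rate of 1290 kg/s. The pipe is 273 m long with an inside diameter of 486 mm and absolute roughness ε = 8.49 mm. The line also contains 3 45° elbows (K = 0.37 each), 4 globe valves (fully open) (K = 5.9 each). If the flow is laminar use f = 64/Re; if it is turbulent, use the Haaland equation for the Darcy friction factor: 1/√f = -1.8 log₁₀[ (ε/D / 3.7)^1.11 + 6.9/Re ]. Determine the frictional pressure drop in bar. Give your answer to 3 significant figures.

A = πD²/4 = π(0.486)²/4 = 0.1855 m²; mean velocity V = ṁ/(ρA) = 1290/(1020 · 0.1855) = 6.818 m/s.
Reynolds number Re = ρVD/μ = 1020 · 6.818 · 0.486 / 0.000912 = 3.706e+06.
Re > 4000 → turbulent. Relative roughness ε/D = 0.00849/0.486 = 0.0175. Haaland: 1/√f = -1.8 log₁₀[(0.0175/3.7)^1.11 + 6.9/3.706e+06] = -1.8 log₁₀[0.00262 + 1.86e-06] = 4.647, so f = 0.04631.
Total minor-loss coefficient ΣK = 3·0.37 + 4·5.9 = 24.7.
ΔP = [f·L/D + ΣK]·(ρV²/2) = [0.04631·273/0.486 + 24.7]·(1020·6.818²/2) = [26.02 + 24.7]·2.37e+04 = 1.202e+06 Pa.
ΔP = 1.202e+06 Pa = 12.0 bar.

ΔP ≈ 12.0 bar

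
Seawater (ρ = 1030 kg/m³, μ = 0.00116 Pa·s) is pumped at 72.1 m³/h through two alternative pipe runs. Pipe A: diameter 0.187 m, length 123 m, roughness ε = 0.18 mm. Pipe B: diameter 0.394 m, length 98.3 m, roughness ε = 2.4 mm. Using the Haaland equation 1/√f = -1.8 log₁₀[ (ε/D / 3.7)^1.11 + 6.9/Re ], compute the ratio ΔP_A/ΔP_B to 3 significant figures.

Pipe A: V = Q/A = 0.02003/0.02746 = 0.7292 m/s; Re = 1.211e+05; ε/D = 0.000963; Haaland → f = 0.02148; ΔP_A = f(L/D)(ρV²/2) = 3869 Pa.
Pipe B: V = Q/A = 0.02003/0.1219 = 0.1643 m/s; Re = 5.747e+04; ε/D = 0.00609; Haaland → f = 0.03362; ΔP_B = f(L/D)(ρV²/2) = 116.6 Pa.
ΔP_A/ΔP_B = 3869/116.6 = 33.2.

ΔP_A/ΔP_B ≈ 33.2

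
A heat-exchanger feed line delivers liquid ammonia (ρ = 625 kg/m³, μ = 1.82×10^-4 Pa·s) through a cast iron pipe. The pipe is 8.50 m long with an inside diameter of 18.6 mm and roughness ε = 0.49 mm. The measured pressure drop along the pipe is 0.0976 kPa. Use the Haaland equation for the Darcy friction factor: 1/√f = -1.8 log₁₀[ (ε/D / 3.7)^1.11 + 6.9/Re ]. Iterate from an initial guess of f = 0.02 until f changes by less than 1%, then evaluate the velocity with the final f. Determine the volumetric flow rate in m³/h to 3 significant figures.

Q ≈ 0.105 m³/h

Rearranging Darcy-Weisbach: V = √(2·ΔP·D/(f·L·ρ)). With ε/D = 0.00049/0.0186 = 0.0263, iterate starting from f = 0.02:
  f = 0.02 → V = √(2·97.6·0.0186/(0.02·8.5·625)) = 0.1849 m/s; Re = ρVD/μ = 1.181e+04; f → 0.05703
  f = 0.05703 → V = 0.1095 m/s; Re = 6992; f → 0.05882
  f = 0.05882 → V = 0.1078 m/s; Re = 6885; f → 0.05888
Converged (Δf/f < 1%). With the final f = 0.05888: V = √(2·97.6·0.0186/(0.05888·8.5·625)) = 0.1077 m/s.
Q = V·A = 0.1077·(π/4·0.0186²) = 2.927e-05 m³/s = 0.105 m³/h.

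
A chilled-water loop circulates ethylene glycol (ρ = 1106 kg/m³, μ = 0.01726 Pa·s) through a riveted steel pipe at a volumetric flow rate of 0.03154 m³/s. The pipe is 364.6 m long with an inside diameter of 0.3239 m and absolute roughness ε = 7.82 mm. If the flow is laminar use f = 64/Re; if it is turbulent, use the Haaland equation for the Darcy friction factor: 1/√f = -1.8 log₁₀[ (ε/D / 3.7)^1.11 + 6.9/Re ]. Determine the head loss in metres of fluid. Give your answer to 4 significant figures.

Cross-sectional area A = πD²/4 = π(0.3239)²/4 = 0.0824 m²; mean velocity V = Q/A = 0.03154/0.0824 = 0.3828 m/s.
Reynolds number Re = ρVD/μ = 1106 · 0.3828 · 0.3239 / 0.0173 = 7945.
Re > 4000 → turbulent. Relative roughness ε/D = 0.00782/0.3239 = 0.0241. Haaland: 1/√f = -1.8 log₁₀[(0.0241/3.7)^1.11 + 6.9/7945] = -1.8 log₁₀[0.00375 + 0.000869] = 4.204, so f = 0.05659.
Darcy-Weisbach: ΔP = f(L/D)(ρV²/2) = 0.05659·(364.6/0.3239)·(1106·0.3828²/2) = 0.05659·1126·81.03 = 5162 Pa.
Head loss h_f = ΔP/(ρg) = 5162/(1106·9.81) = 0.4757 m.

h_f ≈ 0.4757 m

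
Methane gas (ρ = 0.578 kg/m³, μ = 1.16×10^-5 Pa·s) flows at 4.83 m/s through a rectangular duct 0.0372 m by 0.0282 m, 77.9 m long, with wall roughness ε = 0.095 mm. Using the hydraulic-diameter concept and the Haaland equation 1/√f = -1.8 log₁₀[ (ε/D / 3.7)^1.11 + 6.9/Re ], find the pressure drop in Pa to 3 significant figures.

ΔP ≈ 601 Pa

Hydraulic diameter D_h = 4A/P = 4·(0.0372·0.0282)/(2·(0.0372+0.0282)) = 0.004196/0.1308 = 0.03208 m.
Re = ρVD_h/μ = 0.578·4.83·0.03208/1.16e-05 = 7721.
ε/D_h = 9.5e-05/0.03208 = 0.00296; Haaland gives 1/√f = -1.8 log₁₀[0.000365+0.000894] = 5.22, so f = 0.0367.
ΔP = f(L/D_h)(ρV²/2) = 0.0367·77.9/0.03208·6.742 = 600.8 Pa.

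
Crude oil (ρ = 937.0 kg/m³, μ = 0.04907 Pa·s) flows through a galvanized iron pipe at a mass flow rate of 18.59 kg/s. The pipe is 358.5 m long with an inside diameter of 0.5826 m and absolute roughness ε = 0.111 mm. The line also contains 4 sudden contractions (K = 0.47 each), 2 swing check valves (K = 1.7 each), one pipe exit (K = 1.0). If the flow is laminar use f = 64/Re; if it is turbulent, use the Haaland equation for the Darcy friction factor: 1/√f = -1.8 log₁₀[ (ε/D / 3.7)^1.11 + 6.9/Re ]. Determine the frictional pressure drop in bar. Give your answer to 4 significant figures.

A = πD²/4 = π(0.5826)²/4 = 0.2666 m²; mean velocity V = ṁ/(ρA) = 18.59/(937 · 0.2666) = 0.07442 m/s.
Reynolds number Re = ρVD/μ = 937 · 0.07442 · 0.5826 / 0.0491 = 827.9.
Re < 2300 → laminar flow, so f = 64/Re = 64/827.9 = 0.0773 (the turbulent correlation is not needed).
Total minor-loss coefficient ΣK = 4·0.47 + 2·1.7 + 1·1 = 6.28.
ΔP = [f·L/D + ΣK]·(ρV²/2) = [0.0773·358.5/0.5826 + 6.28]·(937·0.07442²/2) = [47.57 + 6.28]·2.595 = 139.7 Pa.
ΔP = 139.7 Pa = 0.001397 bar.

ΔP ≈ 0.001397 bar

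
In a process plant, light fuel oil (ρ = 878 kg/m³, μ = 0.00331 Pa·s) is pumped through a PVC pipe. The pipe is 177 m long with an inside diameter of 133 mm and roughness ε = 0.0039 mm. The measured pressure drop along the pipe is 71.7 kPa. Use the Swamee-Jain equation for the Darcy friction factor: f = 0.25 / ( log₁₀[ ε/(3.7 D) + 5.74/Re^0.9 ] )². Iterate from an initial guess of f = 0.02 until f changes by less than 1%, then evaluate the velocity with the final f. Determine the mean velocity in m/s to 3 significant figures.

Rearranging Darcy-Weisbach: V = √(2·ΔP·D/(f·L·ρ)). With ε/D = 3.9e-06/0.133 = 2.93e-05, iterate starting from f = 0.02:
  f = 0.02 → V = √(2·7.17e+04·0.133/(0.02·177·878)) = 2.477 m/s; Re = ρVD/μ = 8.739e+04; f → 0.01854
  f = 0.01854 → V = 2.573 m/s; Re = 9.076e+04; f → 0.0184
Converged (Δf/f < 1%). With the final f = 0.0184: V = √(2·7.17e+04·0.133/(0.0184·177·878)) = 2.583 m/s.

V ≈ 2.58 m/s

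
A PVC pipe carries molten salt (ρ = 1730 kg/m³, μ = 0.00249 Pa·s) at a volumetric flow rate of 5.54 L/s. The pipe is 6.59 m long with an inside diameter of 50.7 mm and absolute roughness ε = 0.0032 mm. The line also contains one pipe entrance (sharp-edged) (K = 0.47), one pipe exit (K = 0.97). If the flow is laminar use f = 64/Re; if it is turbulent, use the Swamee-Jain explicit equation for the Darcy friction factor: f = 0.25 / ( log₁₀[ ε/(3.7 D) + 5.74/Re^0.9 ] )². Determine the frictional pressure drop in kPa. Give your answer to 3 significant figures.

Q = 5.54 L/s = 5.54/1000 = 0.00554 m³/s.
Cross-sectional area A = πD²/4 = π(0.0507)²/4 = 0.002019 m²; mean velocity V = Q/A = 0.00554/0.002019 = 2.744 m/s.
Reynolds number Re = ρVD/μ = 1730 · 2.744 · 0.0507 / 0.00249 = 9.666e+04.
Re > 4000 → turbulent. Relative roughness ε/D = 3.2e-06/0.0507 = 6.31e-05. Swamee-Jain: f = 0.25/(log₁₀[6.31e-05/3.7 + 5.74/9.666e+04^0.9])² = 0.25/(log₁₀[1.71e-05 + 0.000187])² = 0.25/(-3.69)² = 0.01836.
Total minor-loss coefficient ΣK = 1·0.47 + 1·0.97 = 1.44.
ΔP = [f·L/D + ΣK]·(ρV²/2) = [0.01836·6.59/0.0507 + 1.44]·(1730·2.744²/2) = [2.387 + 1.44]·6514 = 2.493e+04 Pa.
ΔP = 2.493e+04 Pa = 24.9 kPa.

ΔP ≈ 24.9 kPa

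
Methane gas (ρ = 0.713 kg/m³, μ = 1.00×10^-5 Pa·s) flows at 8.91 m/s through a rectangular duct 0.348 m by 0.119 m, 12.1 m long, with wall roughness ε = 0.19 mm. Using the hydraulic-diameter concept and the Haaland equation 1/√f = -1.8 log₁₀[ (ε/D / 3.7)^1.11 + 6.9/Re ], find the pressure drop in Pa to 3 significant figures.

Hydraulic diameter D_h = 4A/P = 4·(0.348·0.119)/(2·(0.348+0.119)) = 0.1656/0.934 = 0.1774 m.
Re = ρVD_h/μ = 0.713·8.91·0.1774/1e-05 = 1.127e+05.
ε/D_h = 0.00019/0.1774 = 0.00107; Haaland gives 1/√f = -1.8 log₁₀[0.000118+6.12e-05] = 6.743, so f = 0.02199.
ΔP = f(L/D_h)(ρV²/2) = 0.02199·12.1/0.1774·28.3 = 42.47 Pa.

ΔP ≈ 42.5 Pa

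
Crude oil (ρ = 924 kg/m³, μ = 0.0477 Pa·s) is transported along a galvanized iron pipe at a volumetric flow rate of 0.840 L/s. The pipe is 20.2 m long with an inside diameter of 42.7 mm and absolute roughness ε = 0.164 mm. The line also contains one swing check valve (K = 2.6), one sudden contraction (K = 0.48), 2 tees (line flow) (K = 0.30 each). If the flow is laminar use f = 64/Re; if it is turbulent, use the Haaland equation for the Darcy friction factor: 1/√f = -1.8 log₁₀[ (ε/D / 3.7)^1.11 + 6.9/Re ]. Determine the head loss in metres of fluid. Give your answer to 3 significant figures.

h_f ≈ 1.16 m

Q = 0.840 L/s = 0.840/1000 = 0.00084 m³/s.
Cross-sectional area A = πD²/4 = π(0.0427)²/4 = 0.001432 m²; mean velocity V = Q/A = 0.00084/0.001432 = 0.5866 m/s.
Reynolds number Re = ρVD/μ = 924 · 0.5866 · 0.0427 / 0.0477 = 485.2.
Re < 2300 → laminar flow, so f = 64/Re = 64/485.2 = 0.1319 (the turbulent correlation is not needed).
Total minor-loss coefficient ΣK = 1·2.6 + 1·0.48 + 2·0.3 = 3.68.
ΔP = [f·L/D + ΣK]·(ρV²/2) = [0.1319·20.2/0.0427 + 3.68]·(924·0.5866²/2) = [62.4 + 3.68]·159 = 1.05e+04 Pa.
Head loss h_f = ΔP/(ρg) = 1.05e+04/(924·9.81) = 1.16 m.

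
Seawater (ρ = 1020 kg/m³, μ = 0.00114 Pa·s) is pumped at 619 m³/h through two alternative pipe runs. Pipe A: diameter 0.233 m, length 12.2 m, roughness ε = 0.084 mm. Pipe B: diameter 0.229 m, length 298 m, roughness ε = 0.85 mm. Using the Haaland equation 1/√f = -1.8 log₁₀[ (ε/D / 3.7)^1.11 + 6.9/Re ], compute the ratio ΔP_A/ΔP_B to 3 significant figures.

Pipe A: V = Q/A = 0.1719/0.04264 = 4.033 m/s; Re = 8.407e+05; ε/D = 0.000361; Haaland → f = 0.01622; ΔP_A = f(L/D)(ρV²/2) = 7045 Pa.
Pipe B: V = Q/A = 0.1719/0.04119 = 4.175 m/s; Re = 8.554e+05; ε/D = 0.00371; Haaland → f = 0.02798; ΔP_B = f(L/D)(ρV²/2) = 3.237e+05 Pa.
ΔP_A/ΔP_B = 7045/3.237e+05 = 0.0218.

ΔP_A/ΔP_B ≈ 0.0218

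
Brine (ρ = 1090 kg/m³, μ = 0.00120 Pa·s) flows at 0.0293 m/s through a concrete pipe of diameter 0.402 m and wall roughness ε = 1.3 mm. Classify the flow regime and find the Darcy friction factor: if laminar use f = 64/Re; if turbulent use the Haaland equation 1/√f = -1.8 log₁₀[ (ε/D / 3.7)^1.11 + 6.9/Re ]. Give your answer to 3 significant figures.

Re = ρVD/μ = 1090·0.0293·0.402/0.0012 = 1.07e+04.
Re > 4000 → turbulent. ε/D = 0.0013/0.402 = 0.00323; Haaland: 1/√f = -1.8 log₁₀[0.000403 + 0.000645] = 5.364, so f = 0.03476.

f ≈ 0.0348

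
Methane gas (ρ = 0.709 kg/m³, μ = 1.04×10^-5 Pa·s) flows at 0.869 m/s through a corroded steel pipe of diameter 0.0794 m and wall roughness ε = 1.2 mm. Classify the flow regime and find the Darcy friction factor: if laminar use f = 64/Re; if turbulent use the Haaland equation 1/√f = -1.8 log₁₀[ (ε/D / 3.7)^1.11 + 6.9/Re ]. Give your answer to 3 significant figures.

Re = ρVD/μ = 0.709·0.869·0.0794/1.04e-05 = 4704.
Re > 4000 → turbulent. ε/D = 0.0012/0.0794 = 0.0151; Haaland: 1/√f = -1.8 log₁₀[0.00223 + 0.00147] = 4.378, so f = 0.05218.

f ≈ 0.0522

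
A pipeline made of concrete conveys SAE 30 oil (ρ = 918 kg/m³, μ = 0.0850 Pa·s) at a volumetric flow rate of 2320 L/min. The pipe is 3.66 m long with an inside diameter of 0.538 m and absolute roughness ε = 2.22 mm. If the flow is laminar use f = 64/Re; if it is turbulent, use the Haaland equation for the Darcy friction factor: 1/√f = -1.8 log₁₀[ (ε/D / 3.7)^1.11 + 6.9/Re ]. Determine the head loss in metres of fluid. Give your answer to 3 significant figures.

Q = 2320 L/min = 2320/60000 = 0.03867 m³/s.
Cross-sectional area A = πD²/4 = π(0.538)²/4 = 0.2273 m²; mean velocity V = Q/A = 0.03867/0.2273 = 0.1701 m/s.
Reynolds number Re = ρVD/μ = 918 · 0.1701 · 0.538 / 0.085 = 988.3.
Re < 2300 → laminar flow, so f = 64/Re = 64/988.3 = 0.06476 (the turbulent correlation is not needed).
Darcy-Weisbach: ΔP = f(L/D)(ρV²/2) = 0.06476·(3.66/0.538)·(918·0.1701²/2) = 0.06476·6.803·13.28 = 5.85 Pa.
Head loss h_f = ΔP/(ρg) = 5.85/(918·9.81) = 6.50×10^-4 m.

h_f ≈ 6.50×10^-4 m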